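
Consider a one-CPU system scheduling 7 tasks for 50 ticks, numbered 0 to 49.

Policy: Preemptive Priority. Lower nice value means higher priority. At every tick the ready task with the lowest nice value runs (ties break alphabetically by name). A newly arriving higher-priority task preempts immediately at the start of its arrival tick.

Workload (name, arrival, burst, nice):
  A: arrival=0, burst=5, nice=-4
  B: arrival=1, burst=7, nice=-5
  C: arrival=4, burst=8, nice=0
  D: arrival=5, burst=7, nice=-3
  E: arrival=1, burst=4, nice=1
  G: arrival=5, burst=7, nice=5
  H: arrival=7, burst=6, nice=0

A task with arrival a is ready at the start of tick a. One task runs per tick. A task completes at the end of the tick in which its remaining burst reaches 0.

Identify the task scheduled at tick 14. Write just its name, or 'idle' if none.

t=0: ready={A} → run A
t=1: ready={A,B,E} → run B
t=2: ready={A,B,E} → run B
t=3: ready={A,B,E} → run B
t=4: ready={A,B,C,E} → run B
t=5: ready={A,B,C,D,E,G} → run B
t=6: ready={A,B,C,D,E,G} → run B
t=7: ready={A,B,C,D,E,G,H} → run B
t=8: ready={A,C,D,E,G,H} → run A
t=9: ready={A,C,D,E,G,H} → run A
t=10: ready={A,C,D,E,G,H} → run A
t=11: ready={A,C,D,E,G,H} → run A
t=12: ready={C,D,E,G,H} → run D
t=13: ready={C,D,E,G,H} → run D
t=14: ready={C,D,E,G,H} → run D
t=15: ready={C,D,E,G,H} → run D
t=16: ready={C,D,E,G,H} → run D
t=17: ready={C,D,E,G,H} → run D
t=18: ready={C,D,E,G,H} → run D
t=19: ready={C,E,G,H} → run C
t=20: ready={C,E,G,H} → run C
t=21: ready={C,E,G,H} → run C
t=22: ready={C,E,G,H} → run C
t=23: ready={C,E,G,H} → run C
t=24: ready={C,E,G,H} → run C
t=25: ready={C,E,G,H} → run C
t=26: ready={C,E,G,H} → run C
t=27: ready={E,G,H} → run H
t=28: ready={E,G,H} → run H
t=29: ready={E,G,H} → run H
t=30: ready={E,G,H} → run H
t=31: ready={E,G,H} → run H
t=32: ready={E,G,H} → run H
t=33: ready={E,G} → run E
t=34: ready={E,G} → run E
t=35: ready={E,G} → run E
t=36: ready={E,G} → run E
t=37: ready={G} → run G
t=38: ready={G} → run G
t=39: ready={G} → run G
t=40: ready={G} → run G
t=41: ready={G} → run G
t=42: ready={G} → run G
t=43: ready={G} → run G
t=44: (idle)
t=45: (idle)
t=46: (idle)
t=47: (idle)
t=48: (idle)
t=49: (idle)

running at tick 14 = D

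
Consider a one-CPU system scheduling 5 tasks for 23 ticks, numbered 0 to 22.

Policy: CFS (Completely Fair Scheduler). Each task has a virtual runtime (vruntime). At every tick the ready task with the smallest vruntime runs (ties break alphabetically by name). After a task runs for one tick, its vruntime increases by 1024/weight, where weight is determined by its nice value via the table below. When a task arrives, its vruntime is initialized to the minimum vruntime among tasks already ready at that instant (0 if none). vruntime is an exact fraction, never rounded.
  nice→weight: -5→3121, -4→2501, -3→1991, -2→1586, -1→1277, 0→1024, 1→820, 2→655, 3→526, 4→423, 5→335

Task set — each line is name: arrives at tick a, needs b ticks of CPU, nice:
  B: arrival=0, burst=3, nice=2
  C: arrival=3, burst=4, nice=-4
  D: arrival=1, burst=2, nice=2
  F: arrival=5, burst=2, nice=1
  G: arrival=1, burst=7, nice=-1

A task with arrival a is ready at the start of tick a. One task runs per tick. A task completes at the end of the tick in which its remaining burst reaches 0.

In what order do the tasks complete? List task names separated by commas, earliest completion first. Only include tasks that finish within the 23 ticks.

t=0: vr[B=0] → run B
t=1: vr[B=1024/655 D=1024/655 G=1024/655] → run B
t=2: vr[B=2048/655 D=1024/655 G=1024/655] → run D
t=3: vr[B=2048/655 C=1024/655 D=2048/655 G=1024/655] → run C
t=4: vr[B=2048/655 C=3231744/1638155 D=2048/655 G=1024/655] → run G
t=5: vr[B=2048/655 C=3231744/1638155 D=2048/655 F=3231744/1638155 G=1978368/836435] → run C
t=6: vr[B=2048/655 C=3902464/1638155 D=2048/655 F=3231744/1638155 G=1978368/836435] → run F
t=7: vr[B=2048/655 C=3902464/1638155 D=2048/655 F=1055488/327631 G=1978368/836435] → run G
t=8: vr[B=2048/655 C=3902464/1638155 D=2048/655 F=1055488/327631 G=2649088/836435] → run C
t=9: vr[B=2048/655 C=4573184/1638155 D=2048/655 F=1055488/327631 G=2649088/836435] → run C
t=10: vr[B=2048/655 D=2048/655 F=1055488/327631 G=2649088/836435] → run B
t=11: vr[D=2048/655 F=1055488/327631 G=2649088/836435] → run D
t=12: vr[F=1055488/327631 G=2649088/836435] → run G
t=13: vr[F=1055488/327631 G=3319808/836435] → run F
t=14: vr[G=3319808/836435] → run G
t=15: vr[G=3990528/836435] → run G
t=16: vr[G=4661248/836435] → run G
t=17: vr[G=5331968/836435] → run G
t=18: (idle)
t=19: (idle)
t=20: (idle)
t=21: (idle)
t=22: (idle)

completion order = C, B, D, F, G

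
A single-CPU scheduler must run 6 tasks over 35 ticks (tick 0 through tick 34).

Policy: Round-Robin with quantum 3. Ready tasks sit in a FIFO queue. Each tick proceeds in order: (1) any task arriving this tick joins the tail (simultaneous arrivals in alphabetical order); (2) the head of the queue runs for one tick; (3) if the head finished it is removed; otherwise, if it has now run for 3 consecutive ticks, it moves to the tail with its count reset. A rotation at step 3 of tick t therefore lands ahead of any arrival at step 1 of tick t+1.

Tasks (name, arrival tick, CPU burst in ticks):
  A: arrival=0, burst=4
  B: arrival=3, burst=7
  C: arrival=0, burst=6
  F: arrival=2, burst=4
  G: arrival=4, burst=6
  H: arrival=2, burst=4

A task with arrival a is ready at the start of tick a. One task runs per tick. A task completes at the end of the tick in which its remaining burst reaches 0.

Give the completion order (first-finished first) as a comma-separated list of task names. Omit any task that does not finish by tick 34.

t=0: queue=[A,C] q_used=0 → run A
t=1: queue=[A,C] q_used=1 → run A
t=2: queue=[A,C,F,H] q_used=2 → run A
t=3: queue=[C,F,H,A,B] q_used=0 → run C
t=4: queue=[C,F,H,A,B,G] q_used=1 → run C
t=5: queue=[C,F,H,A,B,G] q_used=2 → run C
t=6: queue=[F,H,A,B,G,C] q_used=0 → run F
t=7: queue=[F,H,A,B,G,C] q_used=1 → run F
t=8: queue=[F,H,A,B,G,C] q_used=2 → run F
t=9: queue=[H,A,B,G,C,F] q_used=0 → run H
t=10: queue=[H,A,B,G,C,F] q_used=1 → run H
t=11: queue=[H,A,B,G,C,F] q_used=2 → run H
t=12: queue=[A,B,G,C,F,H] q_used=0 → run A
t=13: queue=[B,G,C,F,H] q_used=0 → run B
t=14: queue=[B,G,C,F,H] q_used=1 → run B
t=15: queue=[B,G,C,F,H] q_used=2 → run B
t=16: queue=[G,C,F,H,B] q_used=0 → run G
t=17: queue=[G,C,F,H,B] q_used=1 → run G
t=18: queue=[G,C,F,H,B] q_used=2 → run G
t=19: queue=[C,F,H,B,G] q_used=0 → run C
t=20: queue=[C,F,H,B,G] q_used=1 → run C
t=21: queue=[C,F,H,B,G] q_used=2 → run C
t=22: queue=[F,H,B,G] q_used=0 → run F
t=23: queue=[H,B,G] q_used=0 → run H
t=24: queue=[B,G] q_used=0 → run B
t=25: queue=[B,G] q_used=1 → run B
t=26: queue=[B,G] q_used=2 → run B
t=27: queue=[G,B] q_used=0 → run G
t=28: queue=[G,B] q_used=1 → run G
t=29: queue=[G,B] q_used=2 → run G
t=30: queue=[B] q_used=0 → run B
t=31: (idle)
t=32: (idle)
t=33: (idle)
t=34: (idle)

completion order = A, C, F, H, G, B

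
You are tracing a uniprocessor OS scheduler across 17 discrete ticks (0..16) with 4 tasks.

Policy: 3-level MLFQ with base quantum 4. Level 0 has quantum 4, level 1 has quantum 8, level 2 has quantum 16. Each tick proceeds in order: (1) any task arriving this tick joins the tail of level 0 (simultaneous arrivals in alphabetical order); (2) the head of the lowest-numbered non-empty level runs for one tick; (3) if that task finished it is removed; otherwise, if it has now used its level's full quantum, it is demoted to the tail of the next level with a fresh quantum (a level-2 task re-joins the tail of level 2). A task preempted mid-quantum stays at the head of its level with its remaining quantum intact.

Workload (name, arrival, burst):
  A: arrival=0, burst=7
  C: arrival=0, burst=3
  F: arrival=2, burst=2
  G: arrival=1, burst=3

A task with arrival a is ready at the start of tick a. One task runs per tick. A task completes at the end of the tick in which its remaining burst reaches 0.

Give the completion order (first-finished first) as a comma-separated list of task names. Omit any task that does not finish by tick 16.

t=0: L0/L1/L2 = AC/-/- → run A
t=1: L0/L1/L2 = ACG/-/- → run A
t=2: L0/L1/L2 = ACGF/-/- → run A
t=3: L0/L1/L2 = ACGF/-/- → run A
t=4: L0/L1/L2 = CGF/A/- → run C
t=5: L0/L1/L2 = CGF/A/- → run C
t=6: L0/L1/L2 = CGF/A/- → run C
t=7: L0/L1/L2 = GF/A/- → run G
t=8: L0/L1/L2 = GF/A/- → run G
t=9: L0/L1/L2 = GF/A/- → run G
t=10: L0/L1/L2 = F/A/- → run F
t=11: L0/L1/L2 = F/A/- → run F
t=12: L0/L1/L2 = -/A/- → run A
t=13: L0/L1/L2 = -/A/- → run A
t=14: L0/L1/L2 = -/A/- → run A
t=15: (idle)
t=16: (idle)

completion order = C, G, F, A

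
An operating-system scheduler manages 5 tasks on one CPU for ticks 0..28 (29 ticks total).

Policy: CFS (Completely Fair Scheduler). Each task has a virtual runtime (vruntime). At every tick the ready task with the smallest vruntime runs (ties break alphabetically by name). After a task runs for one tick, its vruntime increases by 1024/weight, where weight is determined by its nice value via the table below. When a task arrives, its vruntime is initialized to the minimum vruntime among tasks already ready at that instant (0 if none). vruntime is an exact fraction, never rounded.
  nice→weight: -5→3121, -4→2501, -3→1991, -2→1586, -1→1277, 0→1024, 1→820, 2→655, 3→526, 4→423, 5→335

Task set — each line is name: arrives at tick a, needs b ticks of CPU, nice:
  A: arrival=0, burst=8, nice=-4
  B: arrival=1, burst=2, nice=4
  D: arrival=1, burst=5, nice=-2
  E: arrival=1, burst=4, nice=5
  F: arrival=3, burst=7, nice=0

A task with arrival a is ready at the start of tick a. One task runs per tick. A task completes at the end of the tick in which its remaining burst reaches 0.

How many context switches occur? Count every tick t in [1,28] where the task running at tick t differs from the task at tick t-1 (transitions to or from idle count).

t=0: vr[A=0] → run A
t=1: vr[A=1024/2501 B=1024/2501 D=1024/2501 E=1024/2501] → run A
t=2: vr[A=2048/2501 B=1024/2501 D=1024/2501 E=1024/2501] → run B
t=3: vr[A=2048/2501 B=2994176/1057923 D=1024/2501 E=1024/2501 F=1024/2501] → run D
t=4: vr[A=2048/2501 B=2994176/1057923 D=34304/32513 E=1024/2501 F=1024/2501] → run E
t=5: vr[A=2048/2501 B=2994176/1057923 D=34304/32513 E=2904064/837835 F=1024/2501] → run F
t=6: vr[A=2048/2501 B=2994176/1057923 D=34304/32513 E=2904064/837835 F=3525/2501] → run A
t=7: vr[A=3072/2501 B=2994176/1057923 D=34304/32513 E=2904064/837835 F=3525/2501] → run D
t=8: vr[A=3072/2501 B=2994176/1057923 D=55296/32513 E=2904064/837835 F=3525/2501] → run A
t=9: vr[A=4096/2501 B=2994176/1057923 D=55296/32513 E=2904064/837835 F=3525/2501] → run F
t=10: vr[A=4096/2501 B=2994176/1057923 D=55296/32513 E=2904064/837835 F=6026/2501] → run A
t=11: vr[A=5120/2501 B=2994176/1057923 D=55296/32513 E=2904064/837835 F=6026/2501] → run D
t=12: vr[A=5120/2501 B=2994176/1057923 D=76288/32513 E=2904064/837835 F=6026/2501] → run A
t=13: vr[A=6144/2501 B=2994176/1057923 D=76288/32513 E=2904064/837835 F=6026/2501] → run D
t=14: vr[A=6144/2501 B=2994176/1057923 D=97280/32513 E=2904064/837835 F=6026/2501] → run F
t=15: vr[A=6144/2501 B=2994176/1057923 D=97280/32513 E=2904064/837835 F=8527/2501] → run A
t=16: vr[A=7168/2501 B=2994176/1057923 D=97280/32513 E=2904064/837835 F=8527/2501] → run B
t=17: vr[A=7168/2501 D=97280/32513 E=2904064/837835 F=8527/2501] → run A
t=18: vr[D=97280/32513 E=2904064/837835 F=8527/2501] → run D
t=19: vr[E=2904064/837835 F=8527/2501] → run F
t=20: vr[E=2904064/837835 F=11028/2501] → run E
t=21: vr[E=5465088/837835 F=11028/2501] → run F
t=22: vr[E=5465088/837835 F=13529/2501] → run F
t=23: vr[E=5465088/837835 F=16030/2501] → run F
t=24: vr[E=5465088/837835] → run E
t=25: vr[E=8026112/837835] → run E
t=26: (idle)
t=27: (idle)
t=28: (idle)

context switches = 22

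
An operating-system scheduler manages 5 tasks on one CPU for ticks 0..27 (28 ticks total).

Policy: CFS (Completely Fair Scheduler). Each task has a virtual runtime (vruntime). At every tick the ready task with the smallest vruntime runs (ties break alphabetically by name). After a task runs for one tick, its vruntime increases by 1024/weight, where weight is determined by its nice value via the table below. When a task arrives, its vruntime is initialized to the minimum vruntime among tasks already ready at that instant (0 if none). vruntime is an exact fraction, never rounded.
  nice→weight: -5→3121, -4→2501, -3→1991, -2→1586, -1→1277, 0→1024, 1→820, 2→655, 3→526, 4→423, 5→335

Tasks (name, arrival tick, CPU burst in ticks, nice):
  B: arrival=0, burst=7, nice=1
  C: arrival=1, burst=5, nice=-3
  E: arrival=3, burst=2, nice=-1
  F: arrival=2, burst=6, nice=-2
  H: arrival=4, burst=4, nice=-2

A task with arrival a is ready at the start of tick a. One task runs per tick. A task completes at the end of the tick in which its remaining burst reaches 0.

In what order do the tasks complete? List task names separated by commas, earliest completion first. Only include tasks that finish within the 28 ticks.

t=0: vr[B=0] → run B
t=1: vr[B=256/205 C=256/205] → run B
t=2: vr[B=512/205 C=256/205 F=256/205] → run C
t=3: vr[B=512/205 C=719616/408155 E=256/205 F=256/205] → run E
t=4: vr[B=512/205 C=719616/408155 E=536832/261785 F=256/205 H=256/205] → run F
t=5: vr[B=512/205 C=719616/408155 E=536832/261785 F=307968/162565 H=256/205] → run H
t=6: vr[B=512/205 C=719616/408155 E=536832/261785 F=307968/162565 H=307968/162565] → run C
t=7: vr[B=512/205 C=929536/408155 E=536832/261785 F=307968/162565 H=307968/162565] → run F
t=8: vr[B=512/205 C=929536/408155 E=536832/261785 F=412928/162565 H=307968/162565] → run H
t=9: vr[B=512/205 C=929536/408155 E=536832/261785 F=412928/162565 H=412928/162565] → run E
t=10: vr[B=512/205 C=929536/408155 F=412928/162565 H=412928/162565] → run C
t=11: vr[B=512/205 C=1139456/408155 F=412928/162565 H=412928/162565] → run B
t=12: vr[B=768/205 C=1139456/408155 F=412928/162565 H=412928/162565] → run F
t=13: vr[B=768/205 C=1139456/408155 F=517888/162565 H=412928/162565] → run H
t=14: vr[B=768/205 C=1139456/408155 F=517888/162565 H=517888/162565] → run C
t=15: vr[B=768/205 C=1349376/408155 F=517888/162565 H=517888/162565] → run F
t=16: vr[B=768/205 C=1349376/408155 F=622848/162565 H=517888/162565] → run H
t=17: vr[B=768/205 C=1349376/408155 F=622848/162565] → run C
t=18: vr[B=768/205 F=622848/162565] → run B
t=19: vr[B=1024/205 F=622848/162565] → run F
t=20: vr[B=1024/205 F=727808/162565] → run F
t=21: vr[B=1024/205] → run B
t=22: vr[B=256/41] → run B
t=23: vr[B=1536/205] → run B
t=24: (idle)
t=25: (idle)
t=26: (idle)
t=27: (idle)

completion order = E, H, C, F, B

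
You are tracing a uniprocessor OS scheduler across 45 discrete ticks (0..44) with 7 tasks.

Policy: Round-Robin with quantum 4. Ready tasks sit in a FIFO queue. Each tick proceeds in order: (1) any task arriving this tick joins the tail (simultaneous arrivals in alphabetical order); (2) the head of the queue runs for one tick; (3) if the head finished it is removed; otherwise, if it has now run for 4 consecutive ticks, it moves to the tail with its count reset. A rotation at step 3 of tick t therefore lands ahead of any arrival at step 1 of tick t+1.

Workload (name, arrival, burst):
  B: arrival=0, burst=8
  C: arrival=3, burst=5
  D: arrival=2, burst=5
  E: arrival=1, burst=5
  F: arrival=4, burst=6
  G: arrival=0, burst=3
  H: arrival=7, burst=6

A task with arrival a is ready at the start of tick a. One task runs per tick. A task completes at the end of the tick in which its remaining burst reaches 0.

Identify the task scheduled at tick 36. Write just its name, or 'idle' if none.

t=0: queue=[B,G] q_used=0 → run B
t=1: queue=[B,G,E] q_used=1 → run B
t=2: queue=[B,G,E,D] q_used=2 → run B
t=3: queue=[B,G,E,D,C] q_used=3 → run B
t=4: queue=[G,E,D,C,B,F] q_used=0 → run G
t=5: queue=[G,E,D,C,B,F] q_used=1 → run G
t=6: queue=[G,E,D,C,B,F] q_used=2 → run G
t=7: queue=[E,D,C,B,F,H] q_used=0 → run E
t=8: queue=[E,D,C,B,F,H] q_used=1 → run E
t=9: queue=[E,D,C,B,F,H] q_used=2 → run E
t=10: queue=[E,D,C,B,F,H] q_used=3 → run E
t=11: queue=[D,C,B,F,H,E] q_used=0 → run D
t=12: queue=[D,C,B,F,H,E] q_used=1 → run D
t=13: queue=[D,C,B,F,H,E] q_used=2 → run D
t=14: queue=[D,C,B,F,H,E] q_used=3 → run D
t=15: queue=[C,B,F,H,E,D] q_used=0 → run C
t=16: queue=[C,B,F,H,E,D] q_used=1 → run C
t=17: queue=[C,B,F,H,E,D] q_used=2 → run C
t=18: queue=[C,B,F,H,E,D] q_used=3 → run C
t=19: queue=[B,F,H,E,D,C] q_used=0 → run B
t=20: queue=[B,F,H,E,D,C] q_used=1 → run B
t=21: queue=[B,F,H,E,D,C] q_used=2 → run B
t=22: queue=[B,F,H,E,D,C] q_used=3 → run B
t=23: queue=[F,H,E,D,C] q_used=0 → run F
t=24: queue=[F,H,E,D,C] q_used=1 → run F
t=25: queue=[F,H,E,D,C] q_used=2 → run F
t=26: queue=[F,H,E,D,C] q_used=3 → run F
t=27: queue=[H,E,D,C,F] q_used=0 → run H
t=28: queue=[H,E,D,C,F] q_used=1 → run H
t=29: queue=[H,E,D,C,F] q_used=2 → run H
t=30: queue=[H,E,D,C,F] q_used=3 → run H
t=31: queue=[E,D,C,F,H] q_used=0 → run E
t=32: queue=[D,C,F,H] q_used=0 → run D
t=33: queue=[C,F,H] q_used=0 → run C
t=34: queue=[F,H] q_used=0 → run F
t=35: queue=[F,H] q_used=1 → run F
t=36: queue=[H] q_used=0 → run H
t=37: queue=[H] q_used=1 → run H
t=38: (idle)
t=39: (idle)
t=40: (idle)
t=41: (idle)
t=42: (idle)
t=43: (idle)
t=44: (idle)

running at tick 36 = H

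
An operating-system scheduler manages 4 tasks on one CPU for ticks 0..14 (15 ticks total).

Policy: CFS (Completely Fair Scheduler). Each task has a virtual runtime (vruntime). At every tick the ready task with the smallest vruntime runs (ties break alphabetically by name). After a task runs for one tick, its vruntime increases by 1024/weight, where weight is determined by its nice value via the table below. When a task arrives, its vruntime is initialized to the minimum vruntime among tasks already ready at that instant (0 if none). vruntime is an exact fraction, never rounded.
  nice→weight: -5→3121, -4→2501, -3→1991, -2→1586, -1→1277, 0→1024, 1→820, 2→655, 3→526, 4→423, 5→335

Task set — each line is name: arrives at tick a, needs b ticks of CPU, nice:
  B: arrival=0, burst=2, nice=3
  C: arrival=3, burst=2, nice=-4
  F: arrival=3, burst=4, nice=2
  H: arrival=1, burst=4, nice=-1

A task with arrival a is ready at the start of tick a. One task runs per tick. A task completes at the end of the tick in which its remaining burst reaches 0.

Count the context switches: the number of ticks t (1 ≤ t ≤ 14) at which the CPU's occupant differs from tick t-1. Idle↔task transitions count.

context switches = 10

t=0: vr[B=0] → run B
t=1: vr[B=512/263 H=512/263] → run B
t=2: vr[H=512/263] → run H
t=3: vr[C=923136/335851 F=923136/335851 H=923136/335851] → run C
t=4: vr[C=2652674560/839963351 F=923136/335851 H=923136/335851] → run F
t=5: vr[C=2652674560/839963351 F=948565504/219982405 H=923136/335851] → run H
t=6: vr[C=2652674560/839963351 F=948565504/219982405 H=1192448/335851] → run C
t=7: vr[F=948565504/219982405 H=1192448/335851] → run H
t=8: vr[F=948565504/219982405 H=1461760/335851] → run F
t=9: vr[F=1292476928/219982405 H=1461760/335851] → run H
t=10: vr[F=1292476928/219982405] → run F
t=11: vr[F=1636388352/219982405] → run F
t=12: (idle)
t=13: (idle)
t=14: (idle)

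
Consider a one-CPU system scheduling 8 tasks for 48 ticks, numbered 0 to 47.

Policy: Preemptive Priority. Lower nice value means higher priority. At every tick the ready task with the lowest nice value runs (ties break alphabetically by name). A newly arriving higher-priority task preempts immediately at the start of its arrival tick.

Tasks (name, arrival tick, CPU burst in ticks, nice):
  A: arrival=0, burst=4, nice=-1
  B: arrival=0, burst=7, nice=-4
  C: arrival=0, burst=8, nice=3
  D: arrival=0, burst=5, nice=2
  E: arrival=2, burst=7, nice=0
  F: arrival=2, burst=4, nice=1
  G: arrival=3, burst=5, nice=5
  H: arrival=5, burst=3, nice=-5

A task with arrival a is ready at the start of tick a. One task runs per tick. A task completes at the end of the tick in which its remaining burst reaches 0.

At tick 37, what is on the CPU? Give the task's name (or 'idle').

running at tick 37 = C

t=0: ready={A,B,C,D} → run B
t=1: ready={A,B,C,D} → run B
t=2: ready={A,B,C,D,E,F} → run B
t=3: ready={A,B,C,D,E,F,G} → run B
t=4: ready={A,B,C,D,E,F,G} → run B
t=5: ready={A,B,C,D,E,F,G,H} → run H
t=6: ready={A,B,C,D,E,F,G,H} → run H
t=7: ready={A,B,C,D,E,F,G,H} → run H
t=8: ready={A,B,C,D,E,F,G} → run B
t=9: ready={A,B,C,D,E,F,G} → run B
t=10: ready={A,C,D,E,F,G} → run A
t=11: ready={A,C,D,E,F,G} → run A
t=12: ready={A,C,D,E,F,G} → run A
t=13: ready={A,C,D,E,F,G} → run A
t=14: ready={C,D,E,F,G} → run E
t=15: ready={C,D,E,F,G} → run E
t=16: ready={C,D,E,F,G} → run E
t=17: ready={C,D,E,F,G} → run E
t=18: ready={C,D,E,F,G} → run E
t=19: ready={C,D,E,F,G} → run E
t=20: ready={C,D,E,F,G} → run E
t=21: ready={C,D,F,G} → run F
t=22: ready={C,D,F,G} → run F
t=23: ready={C,D,F,G} → run F
t=24: ready={C,D,F,G} → run F
t=25: ready={C,D,G} → run D
t=26: ready={C,D,G} → run D
t=27: ready={C,D,G} → run D
t=28: ready={C,D,G} → run D
t=29: ready={C,D,G} → run D
t=30: ready={C,G} → run C
t=31: ready={C,G} → run C
t=32: ready={C,G} → run C
t=33: ready={C,G} → run C
t=34: ready={C,G} → run C
t=35: ready={C,G} → run C
t=36: ready={C,G} → run C
t=37: ready={C,G} → run C
t=38: ready={G} → run G
t=39: ready={G} → run G
t=40: ready={G} → run G
t=41: ready={G} → run G
t=42: ready={G} → run G
t=43: (idle)
t=44: (idle)
t=45: (idle)
t=46: (idle)
t=47: (idle)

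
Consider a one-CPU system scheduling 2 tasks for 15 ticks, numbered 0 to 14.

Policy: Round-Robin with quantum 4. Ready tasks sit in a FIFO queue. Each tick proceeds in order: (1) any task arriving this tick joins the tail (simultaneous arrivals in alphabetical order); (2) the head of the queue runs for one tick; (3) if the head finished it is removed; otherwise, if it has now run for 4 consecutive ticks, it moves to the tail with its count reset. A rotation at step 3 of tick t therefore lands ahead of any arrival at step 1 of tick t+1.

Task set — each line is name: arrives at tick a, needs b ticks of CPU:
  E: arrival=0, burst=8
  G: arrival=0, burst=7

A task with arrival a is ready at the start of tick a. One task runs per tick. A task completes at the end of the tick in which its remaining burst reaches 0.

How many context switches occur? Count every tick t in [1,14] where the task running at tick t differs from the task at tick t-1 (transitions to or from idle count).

t=0: queue=[E,G] q_used=0 → run E
t=1: queue=[E,G] q_used=1 → run E
t=2: queue=[E,G] q_used=2 → run E
t=3: queue=[E,G] q_used=3 → run E
t=4: queue=[G,E] q_used=0 → run G
t=5: queue=[G,E] q_used=1 → run G
t=6: queue=[G,E] q_used=2 → run G
t=7: queue=[G,E] q_used=3 → run G
t=8: queue=[E,G] q_used=0 → run E
t=9: queue=[E,G] q_used=1 → run E
t=10: queue=[E,G] q_used=2 → run E
t=11: queue=[E,G] q_used=3 → run E
t=12: queue=[G] q_used=0 → run G
t=13: queue=[G] q_used=1 → run G
t=14: queue=[G] q_used=2 → run G

context switches = 3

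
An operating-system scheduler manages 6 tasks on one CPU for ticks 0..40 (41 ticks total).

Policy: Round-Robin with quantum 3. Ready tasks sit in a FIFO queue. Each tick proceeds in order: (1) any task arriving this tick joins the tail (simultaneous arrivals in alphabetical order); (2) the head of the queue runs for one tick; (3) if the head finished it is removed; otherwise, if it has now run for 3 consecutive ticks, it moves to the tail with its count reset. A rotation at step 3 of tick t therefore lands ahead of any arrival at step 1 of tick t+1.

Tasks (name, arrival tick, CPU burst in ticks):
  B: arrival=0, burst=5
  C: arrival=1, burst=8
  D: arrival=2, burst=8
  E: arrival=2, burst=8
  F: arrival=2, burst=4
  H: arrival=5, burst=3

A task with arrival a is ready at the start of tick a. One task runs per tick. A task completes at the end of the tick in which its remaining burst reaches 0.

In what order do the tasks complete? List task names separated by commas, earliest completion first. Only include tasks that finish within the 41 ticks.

completion order = B, H, F, C, D, E

t=0: queue=[B] q_used=0 → run B
t=1: queue=[B,C] q_used=1 → run B
t=2: queue=[B,C,D,E,F] q_used=2 → run B
t=3: queue=[C,D,E,F,B] q_used=0 → run C
t=4: queue=[C,D,E,F,B] q_used=1 → run C
t=5: queue=[C,D,E,F,B,H] q_used=2 → run C
t=6: queue=[D,E,F,B,H,C] q_used=0 → run D
t=7: queue=[D,E,F,B,H,C] q_used=1 → run D
t=8: queue=[D,E,F,B,H,C] q_used=2 → run D
t=9: queue=[E,F,B,H,C,D] q_used=0 → run E
t=10: queue=[E,F,B,H,C,D] q_used=1 → run E
t=11: queue=[E,F,B,H,C,D] q_used=2 → run E
t=12: queue=[F,B,H,C,D,E] q_used=0 → run F
t=13: queue=[F,B,H,C,D,E] q_used=1 → run F
t=14: queue=[F,B,H,C,D,E] q_used=2 → run F
t=15: queue=[B,H,C,D,E,F] q_used=0 → run B
t=16: queue=[B,H,C,D,E,F] q_used=1 → run B
t=17: queue=[H,C,D,E,F] q_used=0 → run H
t=18: queue=[H,C,D,E,F] q_used=1 → run H
t=19: queue=[H,C,D,E,F] q_used=2 → run H
t=20: queue=[C,D,E,F] q_used=0 → run C
t=21: queue=[C,D,E,F] q_used=1 → run C
t=22: queue=[C,D,E,F] q_used=2 → run C
t=23: queue=[D,E,F,C] q_used=0 → run D
t=24: queue=[D,E,F,C] q_used=1 → run D
t=25: queue=[D,E,F,C] q_used=2 → run D
t=26: queue=[E,F,C,D] q_used=0 → run E
t=27: queue=[E,F,C,D] q_used=1 → run E
t=28: queue=[E,F,C,D] q_used=2 → run E
t=29: queue=[F,C,D,E] q_used=0 → run F
t=30: queue=[C,D,E] q_used=0 → run C
t=31: queue=[C,D,E] q_used=1 → run C
t=32: queue=[D,E] q_used=0 → run D
t=33: queue=[D,E] q_used=1 → run D
t=34: queue=[E] q_used=0 → run E
t=35: queue=[E] q_used=1 → run E
t=36: (idle)
t=37: (idle)
t=38: (idle)
t=39: (idle)
t=40: (idle)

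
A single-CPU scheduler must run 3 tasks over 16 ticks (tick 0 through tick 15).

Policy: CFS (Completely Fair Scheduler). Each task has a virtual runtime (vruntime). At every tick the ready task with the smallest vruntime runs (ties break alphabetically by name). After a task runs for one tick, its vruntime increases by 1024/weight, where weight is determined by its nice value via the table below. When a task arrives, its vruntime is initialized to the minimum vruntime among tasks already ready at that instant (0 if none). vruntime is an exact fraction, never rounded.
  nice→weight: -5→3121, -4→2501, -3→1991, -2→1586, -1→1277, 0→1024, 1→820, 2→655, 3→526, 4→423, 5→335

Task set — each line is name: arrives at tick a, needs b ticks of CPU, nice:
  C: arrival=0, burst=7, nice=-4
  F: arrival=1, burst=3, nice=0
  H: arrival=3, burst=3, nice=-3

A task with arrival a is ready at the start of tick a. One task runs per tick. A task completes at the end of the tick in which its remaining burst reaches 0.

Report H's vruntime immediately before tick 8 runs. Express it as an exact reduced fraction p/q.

vruntime(H, start of tick 8) = 9199616/4979491

t=0: vr[C=0] → run C
t=1: vr[C=1024/2501 F=1024/2501] → run C
t=2: vr[C=2048/2501 F=1024/2501] → run F
t=3: vr[C=2048/2501 F=3525/2501 H=2048/2501] → run C
t=4: vr[C=3072/2501 F=3525/2501 H=2048/2501] → run H
t=5: vr[C=3072/2501 F=3525/2501 H=6638592/4979491] → run C
t=6: vr[C=4096/2501 F=3525/2501 H=6638592/4979491] → run H
t=7: vr[C=4096/2501 F=3525/2501 H=9199616/4979491] → run F
t=8: vr[C=4096/2501 F=6026/2501 H=9199616/4979491] → run C
t=9: vr[C=5120/2501 F=6026/2501 H=9199616/4979491] → run H
t=10: vr[C=5120/2501 F=6026/2501] → run C
t=11: vr[C=6144/2501 F=6026/2501] → run F
t=12: vr[C=6144/2501] → run C
t=13: (idle)
t=14: (idle)
t=15: (idle)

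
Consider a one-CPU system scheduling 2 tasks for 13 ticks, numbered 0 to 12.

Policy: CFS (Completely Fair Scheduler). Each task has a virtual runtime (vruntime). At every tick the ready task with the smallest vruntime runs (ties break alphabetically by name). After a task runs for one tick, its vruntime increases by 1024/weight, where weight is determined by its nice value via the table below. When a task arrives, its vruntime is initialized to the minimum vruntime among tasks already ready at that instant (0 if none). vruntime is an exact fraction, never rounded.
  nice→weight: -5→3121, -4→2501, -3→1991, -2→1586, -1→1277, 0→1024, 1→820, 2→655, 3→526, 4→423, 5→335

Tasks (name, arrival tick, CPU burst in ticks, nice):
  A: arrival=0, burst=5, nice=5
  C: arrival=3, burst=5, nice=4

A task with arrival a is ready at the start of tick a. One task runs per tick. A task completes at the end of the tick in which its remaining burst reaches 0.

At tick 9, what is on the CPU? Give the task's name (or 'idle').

running at tick 9 = C

t=0: vr[A=0] → run A
t=1: vr[A=1024/335] → run A
t=2: vr[A=2048/335] → run A
t=3: vr[A=3072/335 C=3072/335] → run A
t=4: vr[A=4096/335 C=3072/335] → run C
t=5: vr[A=4096/335 C=1642496/141705] → run C
t=6: vr[A=4096/335 C=1985536/141705] → run A
t=7: vr[C=1985536/141705] → run C
t=8: vr[C=776192/47235] → run C
t=9: vr[C=2671616/141705] → run C
t=10: (idle)
t=11: (idle)
t=12: (idle)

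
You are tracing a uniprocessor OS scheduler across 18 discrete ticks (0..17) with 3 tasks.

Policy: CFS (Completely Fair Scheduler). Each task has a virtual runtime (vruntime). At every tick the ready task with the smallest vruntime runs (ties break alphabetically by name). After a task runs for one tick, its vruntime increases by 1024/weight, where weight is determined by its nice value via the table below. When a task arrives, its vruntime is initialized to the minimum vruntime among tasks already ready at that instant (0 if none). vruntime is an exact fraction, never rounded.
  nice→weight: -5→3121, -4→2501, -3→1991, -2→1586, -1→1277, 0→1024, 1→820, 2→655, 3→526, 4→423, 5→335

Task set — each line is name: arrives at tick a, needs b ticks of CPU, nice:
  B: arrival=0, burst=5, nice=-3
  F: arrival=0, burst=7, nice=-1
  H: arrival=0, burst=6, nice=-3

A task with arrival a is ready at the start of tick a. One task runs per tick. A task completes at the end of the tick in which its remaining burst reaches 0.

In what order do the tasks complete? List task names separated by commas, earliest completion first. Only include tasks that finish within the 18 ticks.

completion order = B, H, F

t=0: vr[B=0 F=0 H=0] → run B
t=1: vr[B=1024/1991 F=0 H=0] → run F
t=2: vr[B=1024/1991 F=1024/1277 H=0] → run H
t=3: vr[B=1024/1991 F=1024/1277 H=1024/1991] → run B
t=4: vr[B=2048/1991 F=1024/1277 H=1024/1991] → run H
t=5: vr[B=2048/1991 F=1024/1277 H=2048/1991] → run F
t=6: vr[B=2048/1991 F=2048/1277 H=2048/1991] → run B
t=7: vr[B=3072/1991 F=2048/1277 H=2048/1991] → run H
t=8: vr[B=3072/1991 F=2048/1277 H=3072/1991] → run B
t=9: vr[B=4096/1991 F=2048/1277 H=3072/1991] → run H
t=10: vr[B=4096/1991 F=2048/1277 H=4096/1991] → run F
t=11: vr[B=4096/1991 F=3072/1277 H=4096/1991] → run B
t=12: vr[F=3072/1277 H=4096/1991] → run H
t=13: vr[F=3072/1277 H=5120/1991] → run F
t=14: vr[F=4096/1277 H=5120/1991] → run H
t=15: vr[F=4096/1277] → run F
t=16: vr[F=5120/1277] → run F
t=17: vr[F=6144/1277] → run F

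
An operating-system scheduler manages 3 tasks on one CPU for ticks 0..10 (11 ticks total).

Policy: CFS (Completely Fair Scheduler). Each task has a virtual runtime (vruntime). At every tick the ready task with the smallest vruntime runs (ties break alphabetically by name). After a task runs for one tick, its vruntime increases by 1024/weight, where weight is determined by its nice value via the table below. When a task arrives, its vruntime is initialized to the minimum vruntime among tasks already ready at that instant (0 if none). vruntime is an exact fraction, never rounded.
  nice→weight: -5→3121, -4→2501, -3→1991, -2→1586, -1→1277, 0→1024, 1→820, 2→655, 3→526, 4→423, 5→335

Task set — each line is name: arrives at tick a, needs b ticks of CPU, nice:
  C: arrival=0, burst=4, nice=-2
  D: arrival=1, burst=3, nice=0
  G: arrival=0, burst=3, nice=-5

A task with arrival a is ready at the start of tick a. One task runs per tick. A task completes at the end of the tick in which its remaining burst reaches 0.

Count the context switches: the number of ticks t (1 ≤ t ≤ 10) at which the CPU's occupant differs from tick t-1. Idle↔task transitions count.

t=0: vr[C=0 G=0] → run C
t=1: vr[C=512/793 D=0 G=0] → run D
t=2: vr[C=512/793 D=1 G=0] → run G
t=3: vr[C=512/793 D=1 G=1024/3121] → run G
t=4: vr[C=512/793 D=1 G=2048/3121] → run C
t=5: vr[C=1024/793 D=1 G=2048/3121] → run G
t=6: vr[C=1024/793 D=1] → run D
t=7: vr[C=1024/793 D=2] → run C
t=8: vr[C=1536/793 D=2] → run C
t=9: vr[D=2] → run D
t=10: (idle)

context switches = 8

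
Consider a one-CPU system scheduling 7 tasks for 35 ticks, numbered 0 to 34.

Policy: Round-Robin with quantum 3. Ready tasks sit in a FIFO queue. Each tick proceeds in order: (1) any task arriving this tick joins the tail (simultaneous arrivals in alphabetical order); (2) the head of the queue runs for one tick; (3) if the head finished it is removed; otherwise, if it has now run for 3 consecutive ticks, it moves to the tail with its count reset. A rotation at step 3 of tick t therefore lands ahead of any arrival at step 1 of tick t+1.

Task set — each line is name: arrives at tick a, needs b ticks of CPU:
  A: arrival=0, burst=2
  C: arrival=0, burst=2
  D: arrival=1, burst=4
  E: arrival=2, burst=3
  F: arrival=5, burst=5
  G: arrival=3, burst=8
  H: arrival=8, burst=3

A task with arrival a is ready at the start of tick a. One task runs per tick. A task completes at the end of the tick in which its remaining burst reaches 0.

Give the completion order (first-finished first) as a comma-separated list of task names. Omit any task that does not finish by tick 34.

completion order = A, C, E, D, H, F, G

t=0: queue=[A,C] q_used=0 → run A
t=1: queue=[A,C,D] q_used=1 → run A
t=2: queue=[C,D,E] q_used=0 → run C
t=3: queue=[C,D,E,G] q_used=1 → run C
t=4: queue=[D,E,G] q_used=0 → run D
t=5: queue=[D,E,G,F] q_used=1 → run D
t=6: queue=[D,E,G,F] q_used=2 → run D
t=7: queue=[E,G,F,D] q_used=0 → run E
t=8: queue=[E,G,F,D,H] q_used=1 → run E
t=9: queue=[E,G,F,D,H] q_used=2 → run E
t=10: queue=[G,F,D,H] q_used=0 → run G
t=11: queue=[G,F,D,H] q_used=1 → run G
t=12: queue=[G,F,D,H] q_used=2 → run G
t=13: queue=[F,D,H,G] q_used=0 → run F
t=14: queue=[F,D,H,G] q_used=1 → run F
t=15: queue=[F,D,H,G] q_used=2 → run F
t=16: queue=[D,H,G,F] q_used=0 → run D
t=17: queue=[H,G,F] q_used=0 → run H
t=18: queue=[H,G,F] q_used=1 → run H
t=19: queue=[H,G,F] q_used=2 → run H
t=20: queue=[G,F] q_used=0 → run G
t=21: queue=[G,F] q_used=1 → run G
t=22: queue=[G,F] q_used=2 → run G
t=23: queue=[F,G] q_used=0 → run F
t=24: queue=[F,G] q_used=1 → run F
t=25: queue=[G] q_used=0 → run G
t=26: queue=[G] q_used=1 → run G
t=27: (idle)
t=28: (idle)
t=29: (idle)
t=30: (idle)
t=31: (idle)
t=32: (idle)
t=33: (idle)
t=34: (idle)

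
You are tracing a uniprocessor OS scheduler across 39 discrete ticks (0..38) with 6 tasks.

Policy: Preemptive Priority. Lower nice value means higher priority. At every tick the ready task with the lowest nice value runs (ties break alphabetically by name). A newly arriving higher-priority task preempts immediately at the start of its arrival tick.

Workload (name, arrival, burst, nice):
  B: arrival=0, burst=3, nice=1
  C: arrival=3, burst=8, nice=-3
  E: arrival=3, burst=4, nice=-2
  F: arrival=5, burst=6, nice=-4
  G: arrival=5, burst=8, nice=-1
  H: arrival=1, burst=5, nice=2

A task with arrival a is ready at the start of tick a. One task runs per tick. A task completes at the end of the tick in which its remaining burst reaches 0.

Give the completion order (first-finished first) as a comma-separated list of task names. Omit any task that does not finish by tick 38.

t=0: ready={B} → run B
t=1: ready={B,H} → run B
t=2: ready={B,H} → run B
t=3: ready={C,E,H} → run C
t=4: ready={C,E,H} → run C
t=5: ready={C,E,F,G,H} → run F
t=6: ready={C,E,F,G,H} → run F
t=7: ready={C,E,F,G,H} → run F
t=8: ready={C,E,F,G,H} → run F
t=9: ready={C,E,F,G,H} → run F
t=10: ready={C,E,F,G,H} → run F
t=11: ready={C,E,G,H} → run C
t=12: ready={C,E,G,H} → run C
t=13: ready={C,E,G,H} → run C
t=14: ready={C,E,G,H} → run C
t=15: ready={C,E,G,H} → run C
t=16: ready={C,E,G,H} → run C
t=17: ready={E,G,H} → run E
t=18: ready={E,G,H} → run E
t=19: ready={E,G,H} → run E
t=20: ready={E,G,H} → run E
t=21: ready={G,H} → run G
t=22: ready={G,H} → run G
t=23: ready={G,H} → run G
t=24: ready={G,H} → run G
t=25: ready={G,H} → run G
t=26: ready={G,H} → run G
t=27: ready={G,H} → run G
t=28: ready={G,H} → run G
t=29: ready={H} → run H
t=30: ready={H} → run H
t=31: ready={H} → run H
t=32: ready={H} → run H
t=33: ready={H} → run H
t=34: (idle)
t=35: (idle)
t=36: (idle)
t=37: (idle)
t=38: (idle)

completion order = B, F, C, E, G, H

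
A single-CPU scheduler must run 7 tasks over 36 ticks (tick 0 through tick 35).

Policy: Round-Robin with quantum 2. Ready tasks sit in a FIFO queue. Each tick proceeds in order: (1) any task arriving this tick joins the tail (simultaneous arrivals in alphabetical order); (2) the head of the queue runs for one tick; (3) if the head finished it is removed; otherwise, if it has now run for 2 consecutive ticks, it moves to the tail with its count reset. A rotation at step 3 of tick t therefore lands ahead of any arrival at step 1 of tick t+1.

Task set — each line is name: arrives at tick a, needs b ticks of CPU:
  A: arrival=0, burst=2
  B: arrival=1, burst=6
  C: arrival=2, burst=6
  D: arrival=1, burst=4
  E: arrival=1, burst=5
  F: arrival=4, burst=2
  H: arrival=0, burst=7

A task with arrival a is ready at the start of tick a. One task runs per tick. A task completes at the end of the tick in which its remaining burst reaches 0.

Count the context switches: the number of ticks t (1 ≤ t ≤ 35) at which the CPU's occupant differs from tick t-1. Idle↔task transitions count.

context switches = 17

t=0: queue=[A,H] q_used=0 → run A
t=1: queue=[A,H,B,D,E] q_used=1 → run A
t=2: queue=[H,B,D,E,C] q_used=0 → run H
t=3: queue=[H,B,D,E,C] q_used=1 → run H
t=4: queue=[B,D,E,C,H,F] q_used=0 → run B
t=5: queue=[B,D,E,C,H,F] q_used=1 → run B
t=6: queue=[D,E,C,H,F,B] q_used=0 → run D
t=7: queue=[D,E,C,H,F,B] q_used=1 → run D
t=8: queue=[E,C,H,F,B,D] q_used=0 → run E
t=9: queue=[E,C,H,F,B,D] q_used=1 → run E
t=10: queue=[C,H,F,B,D,E] q_used=0 → run C
t=11: queue=[C,H,F,B,D,E] q_used=1 → run C
t=12: queue=[H,F,B,D,E,C] q_used=0 → run H
t=13: queue=[H,F,B,D,E,C] q_used=1 → run H
t=14: queue=[F,B,D,E,C,H] q_used=0 → run F
t=15: queue=[F,B,D,E,C,H] q_used=1 → run F
t=16: queue=[B,D,E,C,H] q_used=0 → run B
t=17: queue=[B,D,E,C,H] q_used=1 → run B
t=18: queue=[D,E,C,H,B] q_used=0 → run D
t=19: queue=[D,E,C,H,B] q_used=1 → run D
t=20: queue=[E,C,H,B] q_used=0 → run E
t=21: queue=[E,C,H,B] q_used=1 → run E
t=22: queue=[C,H,B,E] q_used=0 → run C
t=23: queue=[C,H,B,E] q_used=1 → run C
t=24: queue=[H,B,E,C] q_used=0 → run H
t=25: queue=[H,B,E,C] q_used=1 → run H
t=26: queue=[B,E,C,H] q_used=0 → run B
t=27: queue=[B,E,C,H] q_used=1 → run B
t=28: queue=[E,C,H] q_used=0 → run E
t=29: queue=[C,H] q_used=0 → run C
t=30: queue=[C,H] q_used=1 → run C
t=31: queue=[H] q_used=0 → run H
t=32: (idle)
t=33: (idle)
t=34: (idle)
t=35: (idle)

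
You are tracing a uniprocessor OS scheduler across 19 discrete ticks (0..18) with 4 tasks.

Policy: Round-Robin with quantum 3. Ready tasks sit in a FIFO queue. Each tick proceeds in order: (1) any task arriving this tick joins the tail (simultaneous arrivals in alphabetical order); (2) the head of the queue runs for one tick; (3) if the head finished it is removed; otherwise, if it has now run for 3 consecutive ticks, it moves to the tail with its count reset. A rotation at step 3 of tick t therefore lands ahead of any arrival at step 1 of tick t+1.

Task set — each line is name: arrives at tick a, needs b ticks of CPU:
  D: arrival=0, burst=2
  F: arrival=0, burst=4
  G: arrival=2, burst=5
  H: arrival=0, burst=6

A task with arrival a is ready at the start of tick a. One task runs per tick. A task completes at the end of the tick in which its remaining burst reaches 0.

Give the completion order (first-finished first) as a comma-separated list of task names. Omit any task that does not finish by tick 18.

completion order = D, F, H, G

t=0: queue=[D,F,H] q_used=0 → run D
t=1: queue=[D,F,H] q_used=1 → run D
t=2: queue=[F,H,G] q_used=0 → run F
t=3: queue=[F,H,G] q_used=1 → run F
t=4: queue=[F,H,G] q_used=2 → run F
t=5: queue=[H,G,F] q_used=0 → run H
t=6: queue=[H,G,F] q_used=1 → run H
t=7: queue=[H,G,F] q_used=2 → run H
t=8: queue=[G,F,H] q_used=0 → run G
t=9: queue=[G,F,H] q_used=1 → run G
t=10: queue=[G,F,H] q_used=2 → run G
t=11: queue=[F,H,G] q_used=0 → run F
t=12: queue=[H,G] q_used=0 → run H
t=13: queue=[H,G] q_used=1 → run H
t=14: queue=[H,G] q_used=2 → run H
t=15: queue=[G] q_used=0 → run G
t=16: queue=[G] q_used=1 → run G
t=17: (idle)
t=18: (idle)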